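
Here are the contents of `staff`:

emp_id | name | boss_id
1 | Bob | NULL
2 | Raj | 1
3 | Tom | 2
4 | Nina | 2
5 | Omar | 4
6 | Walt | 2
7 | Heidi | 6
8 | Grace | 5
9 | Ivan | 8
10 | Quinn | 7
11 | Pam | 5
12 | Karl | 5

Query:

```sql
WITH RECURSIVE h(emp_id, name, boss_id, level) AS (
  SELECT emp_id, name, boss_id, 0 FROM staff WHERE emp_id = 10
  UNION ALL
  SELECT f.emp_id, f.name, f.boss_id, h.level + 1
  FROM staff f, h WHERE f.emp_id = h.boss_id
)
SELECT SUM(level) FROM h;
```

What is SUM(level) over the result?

Base: emp_id=10 (Quinn), boss_id=7, level 0.
Iteration 1: join on emp_id=7 -> Heidi (id 7, boss_id=6, level 1).
Iteration 2: join on emp_id=6 -> Walt (id 6, boss_id=2, level 2).
Iteration 3: join on emp_id=2 -> Raj (id 2, boss_id=1, level 3).
Iteration 4: join on emp_id=1 -> Bob (id 1, boss_id=NULL, level 4).
Iteration 5: boss_id is NULL; no match; recursion stops.
SUM(level) = 0 + 1 + 2 + 3 + 4 = 10.

10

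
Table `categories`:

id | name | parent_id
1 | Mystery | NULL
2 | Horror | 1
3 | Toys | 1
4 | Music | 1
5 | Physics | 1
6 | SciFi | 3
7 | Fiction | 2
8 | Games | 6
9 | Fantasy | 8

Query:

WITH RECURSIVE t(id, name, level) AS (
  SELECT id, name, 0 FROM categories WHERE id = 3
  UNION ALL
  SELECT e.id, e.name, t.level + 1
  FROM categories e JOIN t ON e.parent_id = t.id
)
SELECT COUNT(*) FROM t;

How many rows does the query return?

Base: id=3 (Toys) at level 0.
Iteration 1: rows with parent_id in {3} -> SciFi (id 6, level 1).
Iteration 2: rows with parent_id in {6} -> Games (id 8, level 2).
Iteration 3: rows with parent_id in {8} -> Fantasy (id 9, level 3).
Iteration 4: no rows with parent_id in {9}; recursion stops.
Total rows emitted: 4.

4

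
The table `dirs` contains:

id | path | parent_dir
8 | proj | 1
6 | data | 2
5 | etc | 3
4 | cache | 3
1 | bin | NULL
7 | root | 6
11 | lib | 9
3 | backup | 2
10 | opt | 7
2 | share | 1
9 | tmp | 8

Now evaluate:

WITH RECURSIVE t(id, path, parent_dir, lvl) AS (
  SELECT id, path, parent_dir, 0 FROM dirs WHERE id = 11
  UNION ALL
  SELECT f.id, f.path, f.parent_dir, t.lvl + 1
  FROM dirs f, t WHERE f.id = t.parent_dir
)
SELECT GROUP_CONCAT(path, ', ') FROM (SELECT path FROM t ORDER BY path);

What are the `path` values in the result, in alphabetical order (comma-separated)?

Base: id=11 (lib), parent_dir=9, lvl 0.
Iteration 1: join on id=9 -> tmp (id 9, parent_dir=8, lvl 1).
Iteration 2: join on id=8 -> proj (id 8, parent_dir=1, lvl 2).
Iteration 3: join on id=1 -> bin (id 1, parent_dir=NULL, lvl 3).
Iteration 4: parent_dir is NULL; no match; recursion stops.

bin, lib, proj, tmp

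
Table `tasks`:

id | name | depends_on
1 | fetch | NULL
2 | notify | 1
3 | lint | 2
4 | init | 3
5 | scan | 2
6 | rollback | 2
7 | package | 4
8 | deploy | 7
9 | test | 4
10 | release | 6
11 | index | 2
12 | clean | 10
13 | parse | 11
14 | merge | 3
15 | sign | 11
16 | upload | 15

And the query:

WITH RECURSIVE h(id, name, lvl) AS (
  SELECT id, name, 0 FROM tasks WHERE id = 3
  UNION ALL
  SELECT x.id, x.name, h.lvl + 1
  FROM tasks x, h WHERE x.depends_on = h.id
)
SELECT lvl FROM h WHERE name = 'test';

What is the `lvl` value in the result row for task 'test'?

2

Base: id=3 (lint) at lvl 0.
Iteration 1: rows with depends_on in {3} -> init (id 4, lvl 1), merge (id 14, lvl 1).
Iteration 2: rows with depends_on in {4,14} -> package (id 7, lvl 2), test (id 9, lvl 2).
Iteration 3: rows with depends_on in {7,9} -> deploy (id 8, lvl 3).
Iteration 4: no rows with depends_on in {8}; recursion stops.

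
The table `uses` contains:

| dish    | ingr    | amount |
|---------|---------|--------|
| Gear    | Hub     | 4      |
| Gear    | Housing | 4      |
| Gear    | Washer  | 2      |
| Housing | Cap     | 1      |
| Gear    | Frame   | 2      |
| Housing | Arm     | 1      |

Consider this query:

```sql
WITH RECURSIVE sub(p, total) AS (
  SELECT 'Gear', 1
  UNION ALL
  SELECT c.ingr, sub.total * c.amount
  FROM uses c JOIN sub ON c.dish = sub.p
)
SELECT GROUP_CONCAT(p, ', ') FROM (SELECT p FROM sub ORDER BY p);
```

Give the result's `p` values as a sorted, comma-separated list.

Base: (Gear, total=1).
Iteration 1: components of {Gear} -> Frame = 1*2 = 2, Housing = 1*4 = 4, Hub = 1*4 = 4, Washer = 1*2 = 2.
Iteration 2: components of {Frame,Housing,Hub,Washer} -> Arm = 4*1 = 4, Cap = 4*1 = 4.
Iteration 3: no further components; recursion stops.

Arm, Cap, Frame, Gear, Housing, Hub, Washer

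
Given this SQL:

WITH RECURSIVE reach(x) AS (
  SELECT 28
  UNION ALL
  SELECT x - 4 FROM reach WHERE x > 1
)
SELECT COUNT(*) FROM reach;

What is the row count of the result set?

Base: x=28.
Iteration 1: 28 > 1 holds -> x = 28 - 4 = 24.
Iteration 2: 24 > 1 holds -> x = 24 - 4 = 20.
Iteration 3: 20 > 1 holds -> x = 20 - 4 = 16.
Iteration 4: 16 > 1 holds -> x = 16 - 4 = 12.
Iteration 5: 12 > 1 holds -> x = 12 - 4 = 8.
Iteration 6: 8 > 1 holds -> x = 8 - 4 = 4.
Iteration 7: 4 > 1 holds -> x = 4 - 4 = 0.
Iteration 8: 0 > 1 fails; recursion stops.
Total rows emitted: 8.

8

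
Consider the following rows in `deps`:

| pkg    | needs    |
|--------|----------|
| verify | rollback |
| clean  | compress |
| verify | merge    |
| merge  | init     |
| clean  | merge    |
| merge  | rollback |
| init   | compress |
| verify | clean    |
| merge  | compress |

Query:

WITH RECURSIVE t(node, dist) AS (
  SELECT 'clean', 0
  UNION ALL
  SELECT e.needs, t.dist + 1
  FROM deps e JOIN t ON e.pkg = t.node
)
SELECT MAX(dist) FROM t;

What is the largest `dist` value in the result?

Base: (clean, dist=0).
Iteration 1: edges from {clean} -> (compress, dist=1), (merge, dist=1).
Iteration 2: edges from {compress,merge} -> (compress, dist=2), (init, dist=2), (rollback, dist=2).
Iteration 3: edges from {compress,init,rollback} -> (compress, dist=3).
Iteration 4: no outgoing edges from {compress}; recursion stops.
dist values: 0, 1, 1, 2, 2, 2, 3; the maximum is 3.

3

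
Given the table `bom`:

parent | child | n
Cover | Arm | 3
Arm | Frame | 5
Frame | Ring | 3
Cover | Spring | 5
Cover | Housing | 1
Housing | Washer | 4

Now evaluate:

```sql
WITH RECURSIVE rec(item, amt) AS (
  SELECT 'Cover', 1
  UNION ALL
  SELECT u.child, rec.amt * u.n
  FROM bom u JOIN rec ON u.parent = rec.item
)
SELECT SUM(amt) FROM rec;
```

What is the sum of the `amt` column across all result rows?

74

Base: (Cover, amt=1).
Iteration 1: components of {Cover} -> Arm = 1*3 = 3, Housing = 1*1 = 1, Spring = 1*5 = 5.
Iteration 2: components of {Arm,Housing,Spring} -> Frame = 3*5 = 15, Washer = 1*4 = 4.
Iteration 3: components of {Frame,Washer} -> Ring = 15*3 = 45.
Iteration 4: no further components; recursion stops.
SUM(amt) = 1 + 3 + 5 + 1 + 15 + 4 + 45 = 74.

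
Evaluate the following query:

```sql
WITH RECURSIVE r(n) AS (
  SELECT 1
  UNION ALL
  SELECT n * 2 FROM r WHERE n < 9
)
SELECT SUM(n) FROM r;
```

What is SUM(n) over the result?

31

Base: n=1.
Iteration 1: 1 < 9 holds -> n = 1 * 2 = 2.
Iteration 2: 2 < 9 holds -> n = 2 * 2 = 4.
Iteration 3: 4 < 9 holds -> n = 4 * 2 = 8.
Iteration 4: 8 < 9 holds -> n = 8 * 2 = 16.
Iteration 5: 16 < 9 fails; recursion stops.
SUM(n) = 1 + 2 + 4 + 8 + 16 = 31.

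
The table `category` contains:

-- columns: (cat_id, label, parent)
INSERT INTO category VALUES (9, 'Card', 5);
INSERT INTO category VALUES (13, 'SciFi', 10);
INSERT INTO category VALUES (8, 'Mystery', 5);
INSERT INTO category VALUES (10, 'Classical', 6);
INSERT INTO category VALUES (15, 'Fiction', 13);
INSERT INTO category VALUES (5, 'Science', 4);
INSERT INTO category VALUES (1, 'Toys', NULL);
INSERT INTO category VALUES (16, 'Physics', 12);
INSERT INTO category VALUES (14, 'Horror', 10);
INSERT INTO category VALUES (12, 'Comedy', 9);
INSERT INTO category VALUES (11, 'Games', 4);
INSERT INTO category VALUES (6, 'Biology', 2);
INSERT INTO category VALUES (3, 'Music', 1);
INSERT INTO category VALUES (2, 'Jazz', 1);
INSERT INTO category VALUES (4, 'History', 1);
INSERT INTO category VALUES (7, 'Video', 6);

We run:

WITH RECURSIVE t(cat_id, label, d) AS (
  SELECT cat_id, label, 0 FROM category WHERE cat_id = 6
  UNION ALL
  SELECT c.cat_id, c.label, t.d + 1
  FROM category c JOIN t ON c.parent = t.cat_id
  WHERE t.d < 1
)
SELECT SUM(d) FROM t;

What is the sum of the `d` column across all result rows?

Base: cat_id=6 (Biology) at d 0.
Iteration 1: rows with parent in {6} -> Video (id 7, d 1), Classical (id 10, d 1).
Iteration 2: d < 1 fails for all current rows; recursion stops.
SUM(d) = 0 + 1 + 1 = 2.

2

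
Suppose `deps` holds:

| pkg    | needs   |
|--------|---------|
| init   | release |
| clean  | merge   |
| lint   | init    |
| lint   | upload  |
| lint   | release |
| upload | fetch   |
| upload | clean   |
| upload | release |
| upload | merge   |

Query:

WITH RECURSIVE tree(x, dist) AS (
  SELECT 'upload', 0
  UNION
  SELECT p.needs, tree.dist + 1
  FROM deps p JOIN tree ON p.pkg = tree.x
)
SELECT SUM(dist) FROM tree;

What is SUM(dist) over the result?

6

Base: (upload, dist=0).
Iteration 1: edges from {upload} -> (clean, dist=1), (fetch, dist=1), (merge, dist=1), (release, dist=1).
Iteration 2: edges from {clean,fetch,merge,release} -> (merge, dist=2).
Iteration 3: no outgoing edges from {merge}; recursion stops.
SUM(dist) = 0 + 1 + 1 + 1 + 1 + 2 = 6.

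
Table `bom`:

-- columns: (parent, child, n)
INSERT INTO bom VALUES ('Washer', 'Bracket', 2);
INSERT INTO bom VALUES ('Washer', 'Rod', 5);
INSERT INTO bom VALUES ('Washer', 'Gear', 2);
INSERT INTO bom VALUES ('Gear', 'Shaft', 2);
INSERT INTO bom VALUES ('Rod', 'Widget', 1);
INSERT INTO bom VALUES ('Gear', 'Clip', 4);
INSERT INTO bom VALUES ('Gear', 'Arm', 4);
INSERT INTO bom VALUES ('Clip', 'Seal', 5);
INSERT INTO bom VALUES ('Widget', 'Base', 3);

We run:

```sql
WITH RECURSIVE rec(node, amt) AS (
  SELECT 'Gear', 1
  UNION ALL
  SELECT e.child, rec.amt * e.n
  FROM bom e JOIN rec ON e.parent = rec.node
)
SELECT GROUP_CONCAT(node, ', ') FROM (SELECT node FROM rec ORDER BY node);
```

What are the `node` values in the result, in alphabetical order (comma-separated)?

Arm, Clip, Gear, Seal, Shaft

Base: (Gear, amt=1).
Iteration 1: components of {Gear} -> Arm = 1*4 = 4, Clip = 1*4 = 4, Shaft = 1*2 = 2.
Iteration 2: components of {Arm,Clip,Shaft} -> Seal = 4*5 = 20.
Iteration 3: no further components; recursion stops.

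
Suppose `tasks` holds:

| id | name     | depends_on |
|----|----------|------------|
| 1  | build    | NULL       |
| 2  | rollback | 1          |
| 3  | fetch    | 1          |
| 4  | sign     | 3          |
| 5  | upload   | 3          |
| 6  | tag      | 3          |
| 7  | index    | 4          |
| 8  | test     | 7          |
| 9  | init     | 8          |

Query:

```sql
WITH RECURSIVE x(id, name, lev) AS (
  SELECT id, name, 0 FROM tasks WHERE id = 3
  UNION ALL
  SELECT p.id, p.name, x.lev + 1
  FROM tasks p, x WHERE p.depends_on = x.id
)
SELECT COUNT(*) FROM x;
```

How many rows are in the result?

7

Base: id=3 (fetch) at lev 0.
Iteration 1: rows with depends_on in {3} -> sign (id 4, lev 1), upload (id 5, lev 1), tag (id 6, lev 1).
Iteration 2: rows with depends_on in {4,5,6} -> index (id 7, lev 2).
Iteration 3: rows with depends_on in {7} -> test (id 8, lev 3).
Iteration 4: rows with depends_on in {8} -> init (id 9, lev 4).
Iteration 5: no rows with depends_on in {9}; recursion stops.
Total rows emitted: 7.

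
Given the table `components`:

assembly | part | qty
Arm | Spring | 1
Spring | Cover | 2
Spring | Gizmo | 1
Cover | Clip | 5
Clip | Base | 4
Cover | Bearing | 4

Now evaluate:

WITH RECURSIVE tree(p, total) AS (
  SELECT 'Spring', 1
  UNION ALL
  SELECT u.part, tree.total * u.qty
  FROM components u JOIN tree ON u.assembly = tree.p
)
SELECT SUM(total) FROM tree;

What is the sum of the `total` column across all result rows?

Base: (Spring, total=1).
Iteration 1: components of {Spring} -> Cover = 1*2 = 2, Gizmo = 1*1 = 1.
Iteration 2: components of {Cover,Gizmo} -> Bearing = 2*4 = 8, Clip = 2*5 = 10.
Iteration 3: components of {Bearing,Clip} -> Base = 10*4 = 40.
Iteration 4: no further components; recursion stops.
SUM(total) = 1 + 2 + 1 + 10 + 8 + 40 = 62.

62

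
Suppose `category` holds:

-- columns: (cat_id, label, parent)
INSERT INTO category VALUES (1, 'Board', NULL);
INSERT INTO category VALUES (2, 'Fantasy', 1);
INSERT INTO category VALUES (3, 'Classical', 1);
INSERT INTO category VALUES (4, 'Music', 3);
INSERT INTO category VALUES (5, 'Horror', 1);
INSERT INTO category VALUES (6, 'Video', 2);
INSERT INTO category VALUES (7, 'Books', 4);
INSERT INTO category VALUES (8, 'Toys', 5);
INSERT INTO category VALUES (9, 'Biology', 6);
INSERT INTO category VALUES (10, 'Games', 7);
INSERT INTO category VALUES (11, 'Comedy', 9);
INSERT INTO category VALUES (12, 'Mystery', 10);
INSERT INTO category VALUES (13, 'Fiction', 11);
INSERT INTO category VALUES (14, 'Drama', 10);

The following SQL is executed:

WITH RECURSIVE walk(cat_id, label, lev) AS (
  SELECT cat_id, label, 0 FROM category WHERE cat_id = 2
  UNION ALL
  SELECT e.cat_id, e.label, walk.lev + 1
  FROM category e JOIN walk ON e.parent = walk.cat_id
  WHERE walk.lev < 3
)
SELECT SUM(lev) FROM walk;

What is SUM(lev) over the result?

6

Base: cat_id=2 (Fantasy) at lev 0.
Iteration 1: rows with parent in {2} -> Video (id 6, lev 1).
Iteration 2: rows with parent in {6} -> Biology (id 9, lev 2).
Iteration 3: rows with parent in {9} -> Comedy (id 11, lev 3).
Iteration 4: lev < 3 fails for all current rows; recursion stops.
SUM(lev) = 0 + 1 + 2 + 3 = 6.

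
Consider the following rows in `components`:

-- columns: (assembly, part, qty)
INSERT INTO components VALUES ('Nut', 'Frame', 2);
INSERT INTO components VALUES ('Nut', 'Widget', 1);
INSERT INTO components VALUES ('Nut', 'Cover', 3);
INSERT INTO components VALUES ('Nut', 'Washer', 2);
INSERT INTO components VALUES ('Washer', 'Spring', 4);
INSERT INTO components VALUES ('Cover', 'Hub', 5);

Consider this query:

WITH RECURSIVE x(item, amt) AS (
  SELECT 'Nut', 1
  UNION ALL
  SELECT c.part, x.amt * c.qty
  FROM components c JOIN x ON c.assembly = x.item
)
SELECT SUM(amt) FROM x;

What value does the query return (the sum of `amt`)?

Base: (Nut, amt=1).
Iteration 1: components of {Nut} -> Cover = 1*3 = 3, Frame = 1*2 = 2, Washer = 1*2 = 2, Widget = 1*1 = 1.
Iteration 2: components of {Cover,Frame,Washer,Widget} -> Hub = 3*5 = 15, Spring = 2*4 = 8.
Iteration 3: no further components; recursion stops.
SUM(amt) = 1 + 2 + 1 + 3 + 2 + 15 + 8 = 32.

32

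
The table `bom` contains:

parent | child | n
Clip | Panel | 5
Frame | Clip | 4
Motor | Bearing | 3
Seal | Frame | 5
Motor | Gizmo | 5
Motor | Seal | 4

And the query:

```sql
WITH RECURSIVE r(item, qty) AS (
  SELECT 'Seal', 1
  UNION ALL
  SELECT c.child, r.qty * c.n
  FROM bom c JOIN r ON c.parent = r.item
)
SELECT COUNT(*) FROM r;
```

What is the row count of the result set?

4

Base: (Seal, qty=1).
Iteration 1: components of {Seal} -> Frame = 1*5 = 5.
Iteration 2: components of {Frame} -> Clip = 5*4 = 20.
Iteration 3: components of {Clip} -> Panel = 20*5 = 100.
Iteration 4: no further components; recursion stops.
Total rows emitted: 4.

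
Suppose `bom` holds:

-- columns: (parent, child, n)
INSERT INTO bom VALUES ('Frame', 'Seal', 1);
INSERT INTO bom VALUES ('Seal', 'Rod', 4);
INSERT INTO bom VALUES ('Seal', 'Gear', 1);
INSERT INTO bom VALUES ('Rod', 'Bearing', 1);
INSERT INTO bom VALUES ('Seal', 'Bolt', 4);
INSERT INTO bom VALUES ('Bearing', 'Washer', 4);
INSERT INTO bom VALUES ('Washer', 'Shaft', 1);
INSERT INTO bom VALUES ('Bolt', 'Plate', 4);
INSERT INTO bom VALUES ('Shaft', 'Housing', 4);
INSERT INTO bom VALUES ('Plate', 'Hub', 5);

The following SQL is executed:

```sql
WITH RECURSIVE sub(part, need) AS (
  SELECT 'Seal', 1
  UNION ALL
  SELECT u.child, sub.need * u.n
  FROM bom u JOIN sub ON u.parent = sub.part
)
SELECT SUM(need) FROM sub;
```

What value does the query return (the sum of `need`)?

206

Base: (Seal, need=1).
Iteration 1: components of {Seal} -> Bolt = 1*4 = 4, Gear = 1*1 = 1, Rod = 1*4 = 4.
Iteration 2: components of {Bolt,Gear,Rod} -> Bearing = 4*1 = 4, Plate = 4*4 = 16.
Iteration 3: components of {Bearing,Plate} -> Hub = 16*5 = 80, Washer = 4*4 = 16.
Iteration 4: components of {Hub,Washer} -> Shaft = 16*1 = 16.
Iteration 5: components of {Shaft} -> Housing = 16*4 = 64.
Iteration 6: no further components; recursion stops.
SUM(need) = 1 + 4 + 1 + 4 + 4 + 16 + 16 + 80 + 16 + 64 = 206.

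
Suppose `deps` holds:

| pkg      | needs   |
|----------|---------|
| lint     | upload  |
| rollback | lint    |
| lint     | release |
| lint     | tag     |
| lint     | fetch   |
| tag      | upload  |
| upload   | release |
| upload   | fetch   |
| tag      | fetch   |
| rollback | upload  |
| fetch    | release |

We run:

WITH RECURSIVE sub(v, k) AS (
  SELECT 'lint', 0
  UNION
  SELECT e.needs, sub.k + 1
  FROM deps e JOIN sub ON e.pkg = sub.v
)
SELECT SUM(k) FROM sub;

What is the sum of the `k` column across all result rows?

Base: (lint, k=0).
Iteration 1: edges from {lint} -> (fetch, k=1), (release, k=1), (tag, k=1), (upload, k=1).
Iteration 2: edges from {fetch,release,tag,upload} -> (fetch, k=2), (release, k=2), (upload, k=2). [UNION drops 2 duplicate row(s)]
Iteration 3: edges from {fetch,release,upload} -> (fetch, k=3), (release, k=3). [UNION drops 1 duplicate row(s)]
Iteration 4: edges from {fetch,release} -> (release, k=4).
Iteration 5: no outgoing edges from {release}; recursion stops.
SUM(k) = 0 + 1 + 1 + 1 + 1 + 2 + 2 + 2 + 3 + 3 + 4 = 20.

20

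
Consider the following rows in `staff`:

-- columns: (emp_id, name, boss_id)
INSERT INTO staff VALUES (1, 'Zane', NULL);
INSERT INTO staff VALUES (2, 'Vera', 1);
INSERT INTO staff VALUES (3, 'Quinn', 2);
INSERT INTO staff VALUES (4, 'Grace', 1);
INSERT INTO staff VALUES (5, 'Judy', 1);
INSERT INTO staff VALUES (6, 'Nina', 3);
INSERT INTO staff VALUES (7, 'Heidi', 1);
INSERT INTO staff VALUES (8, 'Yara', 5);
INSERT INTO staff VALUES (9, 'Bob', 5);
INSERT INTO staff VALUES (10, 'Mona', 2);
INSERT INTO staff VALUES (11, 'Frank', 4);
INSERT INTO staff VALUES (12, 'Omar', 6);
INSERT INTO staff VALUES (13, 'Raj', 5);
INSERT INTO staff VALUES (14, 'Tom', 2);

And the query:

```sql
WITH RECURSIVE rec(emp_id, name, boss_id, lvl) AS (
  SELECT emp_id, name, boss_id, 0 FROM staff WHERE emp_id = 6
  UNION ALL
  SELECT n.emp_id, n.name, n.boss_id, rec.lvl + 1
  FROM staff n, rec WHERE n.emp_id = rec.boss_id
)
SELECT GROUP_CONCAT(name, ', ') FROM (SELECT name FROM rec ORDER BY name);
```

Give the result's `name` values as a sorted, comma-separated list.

Base: emp_id=6 (Nina), boss_id=3, lvl 0.
Iteration 1: join on emp_id=3 -> Quinn (id 3, boss_id=2, lvl 1).
Iteration 2: join on emp_id=2 -> Vera (id 2, boss_id=1, lvl 2).
Iteration 3: join on emp_id=1 -> Zane (id 1, boss_id=NULL, lvl 3).
Iteration 4: boss_id is NULL; no match; recursion stops.

Nina, Quinn, Vera, Zane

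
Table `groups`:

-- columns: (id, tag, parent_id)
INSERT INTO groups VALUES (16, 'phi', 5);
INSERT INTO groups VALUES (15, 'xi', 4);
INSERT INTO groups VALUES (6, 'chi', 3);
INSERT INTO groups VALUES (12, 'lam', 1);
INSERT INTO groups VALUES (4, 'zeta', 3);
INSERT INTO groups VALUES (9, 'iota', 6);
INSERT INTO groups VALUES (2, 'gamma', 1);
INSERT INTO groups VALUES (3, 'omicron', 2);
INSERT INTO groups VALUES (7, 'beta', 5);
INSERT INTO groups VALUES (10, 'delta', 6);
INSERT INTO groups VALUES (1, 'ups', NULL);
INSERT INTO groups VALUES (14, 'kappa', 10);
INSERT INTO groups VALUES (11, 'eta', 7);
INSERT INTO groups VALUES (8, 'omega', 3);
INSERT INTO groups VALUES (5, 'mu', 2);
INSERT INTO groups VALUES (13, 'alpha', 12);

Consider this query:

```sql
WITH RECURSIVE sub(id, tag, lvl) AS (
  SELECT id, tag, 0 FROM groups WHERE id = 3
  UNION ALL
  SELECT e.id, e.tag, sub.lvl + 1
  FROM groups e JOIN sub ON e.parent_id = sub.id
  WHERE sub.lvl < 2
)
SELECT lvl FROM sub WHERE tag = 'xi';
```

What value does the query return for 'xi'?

2

Base: id=3 (omicron) at lvl 0.
Iteration 1: rows with parent_id in {3} -> zeta (id 4, lvl 1), chi (id 6, lvl 1), omega (id 8, lvl 1).
Iteration 2: rows with parent_id in {4,6,8} -> iota (id 9, lvl 2), delta (id 10, lvl 2), xi (id 15, lvl 2).
Iteration 3: lvl < 2 fails for all current rows; recursion stops.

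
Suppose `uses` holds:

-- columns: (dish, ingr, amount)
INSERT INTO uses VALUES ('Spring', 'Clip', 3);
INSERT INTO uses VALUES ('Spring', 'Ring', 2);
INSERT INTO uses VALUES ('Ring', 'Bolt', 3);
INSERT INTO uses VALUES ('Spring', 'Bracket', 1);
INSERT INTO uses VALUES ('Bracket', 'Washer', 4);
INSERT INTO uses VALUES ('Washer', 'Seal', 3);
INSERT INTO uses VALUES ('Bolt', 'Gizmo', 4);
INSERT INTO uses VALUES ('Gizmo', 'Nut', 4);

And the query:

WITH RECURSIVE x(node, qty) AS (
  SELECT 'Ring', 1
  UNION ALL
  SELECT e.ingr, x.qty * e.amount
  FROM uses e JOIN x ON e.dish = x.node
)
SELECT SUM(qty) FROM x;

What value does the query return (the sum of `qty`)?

Base: (Ring, qty=1).
Iteration 1: components of {Ring} -> Bolt = 1*3 = 3.
Iteration 2: components of {Bolt} -> Gizmo = 3*4 = 12.
Iteration 3: components of {Gizmo} -> Nut = 12*4 = 48.
Iteration 4: no further components; recursion stops.
SUM(qty) = 1 + 3 + 12 + 48 = 64.

64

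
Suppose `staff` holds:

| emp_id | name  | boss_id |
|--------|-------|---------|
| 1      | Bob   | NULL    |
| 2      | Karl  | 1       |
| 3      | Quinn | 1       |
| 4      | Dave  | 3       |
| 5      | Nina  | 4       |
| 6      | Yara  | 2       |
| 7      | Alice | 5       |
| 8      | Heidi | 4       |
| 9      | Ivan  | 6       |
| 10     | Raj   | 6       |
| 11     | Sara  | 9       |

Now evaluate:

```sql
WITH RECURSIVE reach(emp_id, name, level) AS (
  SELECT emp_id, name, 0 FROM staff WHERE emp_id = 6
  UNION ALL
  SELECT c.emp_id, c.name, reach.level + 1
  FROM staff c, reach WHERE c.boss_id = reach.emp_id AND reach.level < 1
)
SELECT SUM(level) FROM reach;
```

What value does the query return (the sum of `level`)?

Base: emp_id=6 (Yara) at level 0.
Iteration 1: rows with boss_id in {6} -> Ivan (id 9, level 1), Raj (id 10, level 1).
Iteration 2: level < 1 fails for all current rows; recursion stops.
SUM(level) = 0 + 1 + 1 = 2.

2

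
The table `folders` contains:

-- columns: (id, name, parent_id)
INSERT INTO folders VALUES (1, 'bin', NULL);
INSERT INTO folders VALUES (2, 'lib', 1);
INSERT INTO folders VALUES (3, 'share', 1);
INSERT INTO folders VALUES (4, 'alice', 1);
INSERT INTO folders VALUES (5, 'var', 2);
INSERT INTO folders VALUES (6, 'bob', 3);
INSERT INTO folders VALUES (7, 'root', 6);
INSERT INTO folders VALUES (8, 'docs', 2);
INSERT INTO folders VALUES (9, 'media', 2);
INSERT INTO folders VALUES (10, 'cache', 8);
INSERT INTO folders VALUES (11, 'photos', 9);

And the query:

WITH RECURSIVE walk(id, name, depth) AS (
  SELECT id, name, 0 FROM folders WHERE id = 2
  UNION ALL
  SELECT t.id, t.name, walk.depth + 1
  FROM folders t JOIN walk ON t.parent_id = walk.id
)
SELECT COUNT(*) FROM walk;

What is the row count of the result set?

Base: id=2 (lib) at depth 0.
Iteration 1: rows with parent_id in {2} -> var (id 5, depth 1), docs (id 8, depth 1), media (id 9, depth 1).
Iteration 2: rows with parent_id in {5,8,9} -> cache (id 10, depth 2), photos (id 11, depth 2).
Iteration 3: no rows with parent_id in {10,11}; recursion stops.
Total rows emitted: 6.

6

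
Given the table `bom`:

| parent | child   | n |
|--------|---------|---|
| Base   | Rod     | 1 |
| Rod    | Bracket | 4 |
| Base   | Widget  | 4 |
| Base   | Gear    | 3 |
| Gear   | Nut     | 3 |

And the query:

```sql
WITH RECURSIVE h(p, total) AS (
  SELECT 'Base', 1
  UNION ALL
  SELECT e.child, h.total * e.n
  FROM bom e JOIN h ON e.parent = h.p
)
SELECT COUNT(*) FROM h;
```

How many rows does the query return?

6

Base: (Base, total=1).
Iteration 1: components of {Base} -> Gear = 1*3 = 3, Rod = 1*1 = 1, Widget = 1*4 = 4.
Iteration 2: components of {Gear,Rod,Widget} -> Bracket = 1*4 = 4, Nut = 3*3 = 9.
Iteration 3: no further components; recursion stops.
Total rows emitted: 6.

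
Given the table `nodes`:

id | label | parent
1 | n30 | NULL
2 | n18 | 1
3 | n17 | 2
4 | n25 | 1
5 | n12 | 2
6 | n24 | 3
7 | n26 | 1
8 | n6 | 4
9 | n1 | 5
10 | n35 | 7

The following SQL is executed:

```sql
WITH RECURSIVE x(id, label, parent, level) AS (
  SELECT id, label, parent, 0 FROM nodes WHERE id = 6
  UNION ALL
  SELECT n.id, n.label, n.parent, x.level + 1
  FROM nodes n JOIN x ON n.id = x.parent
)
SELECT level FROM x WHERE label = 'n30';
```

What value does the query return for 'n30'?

3

Base: id=6 (n24), parent=3, level 0.
Iteration 1: join on id=3 -> n17 (id 3, parent=2, level 1).
Iteration 2: join on id=2 -> n18 (id 2, parent=1, level 2).
Iteration 3: join on id=1 -> n30 (id 1, parent=NULL, level 3).
Iteration 4: parent is NULL; no match; recursion stops.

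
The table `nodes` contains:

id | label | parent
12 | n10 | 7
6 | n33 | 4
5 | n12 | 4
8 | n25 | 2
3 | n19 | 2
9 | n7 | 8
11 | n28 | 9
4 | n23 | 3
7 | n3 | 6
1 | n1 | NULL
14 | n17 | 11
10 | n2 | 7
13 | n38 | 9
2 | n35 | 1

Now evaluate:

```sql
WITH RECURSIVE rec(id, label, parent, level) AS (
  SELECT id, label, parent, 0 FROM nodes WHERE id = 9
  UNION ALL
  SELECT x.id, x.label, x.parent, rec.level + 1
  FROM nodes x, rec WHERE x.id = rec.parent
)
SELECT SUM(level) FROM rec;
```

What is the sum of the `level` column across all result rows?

6

Base: id=9 (n7), parent=8, level 0.
Iteration 1: join on id=8 -> n25 (id 8, parent=2, level 1).
Iteration 2: join on id=2 -> n35 (id 2, parent=1, level 2).
Iteration 3: join on id=1 -> n1 (id 1, parent=NULL, level 3).
Iteration 4: parent is NULL; no match; recursion stops.
SUM(level) = 0 + 1 + 2 + 3 = 6.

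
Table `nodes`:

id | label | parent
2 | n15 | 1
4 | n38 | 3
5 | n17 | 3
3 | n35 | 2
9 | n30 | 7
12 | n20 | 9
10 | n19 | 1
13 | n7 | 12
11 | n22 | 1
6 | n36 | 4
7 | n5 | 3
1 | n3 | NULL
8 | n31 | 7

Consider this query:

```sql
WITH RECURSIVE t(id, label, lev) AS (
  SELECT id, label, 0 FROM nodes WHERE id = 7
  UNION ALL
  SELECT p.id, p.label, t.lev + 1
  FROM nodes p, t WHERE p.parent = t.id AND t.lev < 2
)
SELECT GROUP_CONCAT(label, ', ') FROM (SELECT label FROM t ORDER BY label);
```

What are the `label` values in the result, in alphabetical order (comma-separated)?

Base: id=7 (n5) at lev 0.
Iteration 1: rows with parent in {7} -> n31 (id 8, lev 1), n30 (id 9, lev 1).
Iteration 2: rows with parent in {8,9} -> n20 (id 12, lev 2).
Iteration 3: lev < 2 fails for all current rows; recursion stops.

n20, n30, n31, n5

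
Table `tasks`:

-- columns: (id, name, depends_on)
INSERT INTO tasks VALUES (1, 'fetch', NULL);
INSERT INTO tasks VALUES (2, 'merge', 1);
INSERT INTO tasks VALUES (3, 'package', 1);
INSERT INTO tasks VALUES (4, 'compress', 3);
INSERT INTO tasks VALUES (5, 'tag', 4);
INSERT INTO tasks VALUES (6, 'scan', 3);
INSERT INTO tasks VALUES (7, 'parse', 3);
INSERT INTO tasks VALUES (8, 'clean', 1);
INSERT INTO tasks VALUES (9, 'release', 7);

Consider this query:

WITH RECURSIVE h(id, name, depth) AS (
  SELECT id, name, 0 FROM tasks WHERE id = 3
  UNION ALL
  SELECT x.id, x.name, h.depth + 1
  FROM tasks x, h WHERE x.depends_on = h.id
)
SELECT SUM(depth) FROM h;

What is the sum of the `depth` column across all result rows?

Base: id=3 (package) at depth 0.
Iteration 1: rows with depends_on in {3} -> compress (id 4, depth 1), scan (id 6, depth 1), parse (id 7, depth 1).
Iteration 2: rows with depends_on in {4,6,7} -> tag (id 5, depth 2), release (id 9, depth 2).
Iteration 3: no rows with depends_on in {5,9}; recursion stops.
SUM(depth) = 0 + 1 + 1 + 1 + 2 + 2 = 7.

7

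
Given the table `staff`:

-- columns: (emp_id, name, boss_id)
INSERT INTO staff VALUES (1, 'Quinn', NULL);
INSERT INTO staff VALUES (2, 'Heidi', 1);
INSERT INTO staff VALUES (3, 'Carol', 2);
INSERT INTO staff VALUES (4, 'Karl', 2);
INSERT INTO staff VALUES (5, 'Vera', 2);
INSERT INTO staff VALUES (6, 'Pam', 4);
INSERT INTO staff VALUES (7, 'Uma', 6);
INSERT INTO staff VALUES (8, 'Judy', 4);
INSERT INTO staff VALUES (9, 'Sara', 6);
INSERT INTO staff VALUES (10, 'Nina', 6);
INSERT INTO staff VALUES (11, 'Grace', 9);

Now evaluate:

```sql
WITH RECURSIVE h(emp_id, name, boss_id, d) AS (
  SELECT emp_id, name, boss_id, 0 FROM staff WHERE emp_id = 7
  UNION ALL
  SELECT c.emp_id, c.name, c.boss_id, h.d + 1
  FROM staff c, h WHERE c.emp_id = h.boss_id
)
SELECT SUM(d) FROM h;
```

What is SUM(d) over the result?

10

Base: emp_id=7 (Uma), boss_id=6, d 0.
Iteration 1: join on emp_id=6 -> Pam (id 6, boss_id=4, d 1).
Iteration 2: join on emp_id=4 -> Karl (id 4, boss_id=2, d 2).
Iteration 3: join on emp_id=2 -> Heidi (id 2, boss_id=1, d 3).
Iteration 4: join on emp_id=1 -> Quinn (id 1, boss_id=NULL, d 4).
Iteration 5: boss_id is NULL; no match; recursion stops.
SUM(d) = 0 + 1 + 2 + 3 + 4 = 10.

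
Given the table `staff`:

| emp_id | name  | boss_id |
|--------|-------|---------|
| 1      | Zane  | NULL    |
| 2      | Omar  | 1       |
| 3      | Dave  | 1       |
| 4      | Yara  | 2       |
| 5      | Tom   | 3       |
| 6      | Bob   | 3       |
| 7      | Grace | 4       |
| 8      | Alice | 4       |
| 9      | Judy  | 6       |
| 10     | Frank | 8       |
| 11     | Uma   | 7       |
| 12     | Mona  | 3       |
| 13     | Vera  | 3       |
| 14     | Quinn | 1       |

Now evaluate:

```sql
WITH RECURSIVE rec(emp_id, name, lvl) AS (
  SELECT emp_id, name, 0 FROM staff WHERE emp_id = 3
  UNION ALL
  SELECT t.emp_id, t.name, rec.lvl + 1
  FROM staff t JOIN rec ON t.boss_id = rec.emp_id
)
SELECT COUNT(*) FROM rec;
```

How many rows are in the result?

6

Base: emp_id=3 (Dave) at lvl 0.
Iteration 1: rows with boss_id in {3} -> Tom (id 5, lvl 1), Bob (id 6, lvl 1), Mona (id 12, lvl 1), Vera (id 13, lvl 1).
Iteration 2: rows with boss_id in {5,6,12,13} -> Judy (id 9, lvl 2).
Iteration 3: no rows with boss_id in {9}; recursion stops.
Total rows emitted: 6.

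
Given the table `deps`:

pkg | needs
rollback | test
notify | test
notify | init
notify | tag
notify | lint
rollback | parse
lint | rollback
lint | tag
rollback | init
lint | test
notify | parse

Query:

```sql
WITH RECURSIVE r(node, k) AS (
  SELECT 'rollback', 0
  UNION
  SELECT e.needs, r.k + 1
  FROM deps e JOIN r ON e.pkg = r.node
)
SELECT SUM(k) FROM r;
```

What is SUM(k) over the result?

3

Base: (rollback, k=0).
Iteration 1: edges from {rollback} -> (init, k=1), (parse, k=1), (test, k=1).
Iteration 2: no outgoing edges from {init,parse,test}; recursion stops.
SUM(k) = 0 + 1 + 1 + 1 = 3.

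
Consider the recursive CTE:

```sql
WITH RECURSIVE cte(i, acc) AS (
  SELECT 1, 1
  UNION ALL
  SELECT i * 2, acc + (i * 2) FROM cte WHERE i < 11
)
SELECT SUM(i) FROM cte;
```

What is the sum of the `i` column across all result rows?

31

Base: i=1, acc=1.
Iteration 1: 1 < 11 holds -> i = 1 * 2 = 2, acc = 1 + 2 = 3.
Iteration 2: 2 < 11 holds -> i = 2 * 2 = 4, acc = 3 + 4 = 7.
Iteration 3: 4 < 11 holds -> i = 4 * 2 = 8, acc = 7 + 8 = 15.
Iteration 4: 8 < 11 holds -> i = 8 * 2 = 16, acc = 15 + 16 = 31.
Iteration 5: 16 < 11 fails; recursion stops.
SUM(i) = 1 + 2 + 4 + 8 + 16 = 31.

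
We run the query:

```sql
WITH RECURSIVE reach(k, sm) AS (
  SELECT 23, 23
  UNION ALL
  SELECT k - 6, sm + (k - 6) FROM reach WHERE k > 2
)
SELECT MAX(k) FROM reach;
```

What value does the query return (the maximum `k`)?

23

Base: k=23, sm=23.
Iteration 1: 23 > 2 holds -> k = 23 - 6 = 17, sm = 23 + 17 = 40.
Iteration 2: 17 > 2 holds -> k = 17 - 6 = 11, sm = 40 + 11 = 51.
Iteration 3: 11 > 2 holds -> k = 11 - 6 = 5, sm = 51 + 5 = 56.
Iteration 4: 5 > 2 holds -> k = 5 - 6 = -1, sm = 56 + -1 = 55.
Iteration 5: -1 > 2 fails; recursion stops.
k values: 23, 17, 11, 5, -1; the maximum is 23.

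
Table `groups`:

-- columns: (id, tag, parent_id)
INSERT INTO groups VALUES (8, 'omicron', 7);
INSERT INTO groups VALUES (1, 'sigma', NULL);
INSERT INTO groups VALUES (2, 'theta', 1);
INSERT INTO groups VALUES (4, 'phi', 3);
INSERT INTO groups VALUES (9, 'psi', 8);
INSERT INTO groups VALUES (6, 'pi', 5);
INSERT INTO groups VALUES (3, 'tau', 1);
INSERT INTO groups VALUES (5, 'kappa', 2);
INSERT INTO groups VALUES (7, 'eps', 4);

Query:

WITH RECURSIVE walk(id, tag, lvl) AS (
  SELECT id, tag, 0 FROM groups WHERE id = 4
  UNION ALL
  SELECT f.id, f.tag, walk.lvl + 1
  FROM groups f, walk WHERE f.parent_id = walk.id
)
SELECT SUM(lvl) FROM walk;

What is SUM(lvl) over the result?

6

Base: id=4 (phi) at lvl 0.
Iteration 1: rows with parent_id in {4} -> eps (id 7, lvl 1).
Iteration 2: rows with parent_id in {7} -> omicron (id 8, lvl 2).
Iteration 3: rows with parent_id in {8} -> psi (id 9, lvl 3).
Iteration 4: no rows with parent_id in {9}; recursion stops.
SUM(lvl) = 0 + 1 + 2 + 3 = 6.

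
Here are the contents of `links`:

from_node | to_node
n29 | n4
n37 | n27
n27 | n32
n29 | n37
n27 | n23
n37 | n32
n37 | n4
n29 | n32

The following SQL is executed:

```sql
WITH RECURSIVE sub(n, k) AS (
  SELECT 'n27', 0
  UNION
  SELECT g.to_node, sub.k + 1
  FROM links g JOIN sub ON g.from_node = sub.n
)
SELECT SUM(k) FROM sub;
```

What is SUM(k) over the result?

Base: (n27, k=0).
Iteration 1: edges from {n27} -> (n23, k=1), (n32, k=1).
Iteration 2: no outgoing edges from {n23,n32}; recursion stops.
SUM(k) = 0 + 1 + 1 = 2.

2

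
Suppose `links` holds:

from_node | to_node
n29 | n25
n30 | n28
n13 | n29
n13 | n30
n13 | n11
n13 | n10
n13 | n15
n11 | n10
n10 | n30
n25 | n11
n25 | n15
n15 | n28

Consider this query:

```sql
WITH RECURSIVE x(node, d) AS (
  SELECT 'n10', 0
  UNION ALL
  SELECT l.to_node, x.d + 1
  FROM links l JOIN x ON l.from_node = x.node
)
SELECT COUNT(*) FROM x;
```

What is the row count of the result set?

3

Base: (n10, d=0).
Iteration 1: edges from {n10} -> (n30, d=1).
Iteration 2: edges from {n30} -> (n28, d=2).
Iteration 3: no outgoing edges from {n28}; recursion stops.
Total rows emitted: 3.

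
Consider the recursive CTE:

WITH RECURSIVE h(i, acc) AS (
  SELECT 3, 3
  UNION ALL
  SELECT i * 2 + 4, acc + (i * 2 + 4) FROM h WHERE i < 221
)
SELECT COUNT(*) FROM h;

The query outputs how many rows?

Base: i=3, acc=3.
Iteration 1: 3 < 221 holds -> i = 3 * 2 + 4 = 10, acc = 3 + 10 = 13.
Iteration 2: 10 < 221 holds -> i = 10 * 2 + 4 = 24, acc = 13 + 24 = 37.
Iteration 3: 24 < 221 holds -> i = 24 * 2 + 4 = 52, acc = 37 + 52 = 89.
Iteration 4: 52 < 221 holds -> i = 52 * 2 + 4 = 108, acc = 89 + 108 = 197.
Iteration 5: 108 < 221 holds -> i = 108 * 2 + 4 = 220, acc = 197 + 220 = 417.
Iteration 6: 220 < 221 holds -> i = 220 * 2 + 4 = 444, acc = 417 + 444 = 861.
Iteration 7: 444 < 221 fails; recursion stops.
Total rows emitted: 7.

7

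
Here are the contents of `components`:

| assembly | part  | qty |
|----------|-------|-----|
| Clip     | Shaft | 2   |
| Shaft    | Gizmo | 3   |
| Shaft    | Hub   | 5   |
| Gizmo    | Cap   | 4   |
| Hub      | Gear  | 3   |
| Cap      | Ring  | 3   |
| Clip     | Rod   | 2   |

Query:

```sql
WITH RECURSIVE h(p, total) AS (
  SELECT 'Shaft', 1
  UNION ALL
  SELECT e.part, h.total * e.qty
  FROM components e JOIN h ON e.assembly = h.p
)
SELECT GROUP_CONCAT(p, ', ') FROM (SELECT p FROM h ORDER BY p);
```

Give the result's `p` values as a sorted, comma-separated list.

Base: (Shaft, total=1).
Iteration 1: components of {Shaft} -> Gizmo = 1*3 = 3, Hub = 1*5 = 5.
Iteration 2: components of {Gizmo,Hub} -> Cap = 3*4 = 12, Gear = 5*3 = 15.
Iteration 3: components of {Cap,Gear} -> Ring = 12*3 = 36.
Iteration 4: no further components; recursion stops.

Cap, Gear, Gizmo, Hub, Ring, Shaft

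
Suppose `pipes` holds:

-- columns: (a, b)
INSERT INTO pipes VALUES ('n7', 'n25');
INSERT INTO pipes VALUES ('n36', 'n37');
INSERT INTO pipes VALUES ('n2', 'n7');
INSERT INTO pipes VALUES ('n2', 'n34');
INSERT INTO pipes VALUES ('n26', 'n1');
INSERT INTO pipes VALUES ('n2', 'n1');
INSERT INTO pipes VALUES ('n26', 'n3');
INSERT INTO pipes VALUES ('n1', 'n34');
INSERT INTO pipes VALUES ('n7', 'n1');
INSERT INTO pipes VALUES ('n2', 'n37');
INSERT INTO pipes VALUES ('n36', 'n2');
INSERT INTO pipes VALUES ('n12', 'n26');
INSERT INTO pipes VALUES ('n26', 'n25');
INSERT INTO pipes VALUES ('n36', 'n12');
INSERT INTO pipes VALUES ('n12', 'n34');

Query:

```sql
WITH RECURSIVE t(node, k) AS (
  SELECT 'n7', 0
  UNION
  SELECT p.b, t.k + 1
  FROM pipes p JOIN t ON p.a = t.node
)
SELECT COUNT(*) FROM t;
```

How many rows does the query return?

4

Base: (n7, k=0).
Iteration 1: edges from {n7} -> (n1, k=1), (n25, k=1).
Iteration 2: edges from {n1,n25} -> (n34, k=2).
Iteration 3: no outgoing edges from {n34}; recursion stops.
Total rows emitted: 4.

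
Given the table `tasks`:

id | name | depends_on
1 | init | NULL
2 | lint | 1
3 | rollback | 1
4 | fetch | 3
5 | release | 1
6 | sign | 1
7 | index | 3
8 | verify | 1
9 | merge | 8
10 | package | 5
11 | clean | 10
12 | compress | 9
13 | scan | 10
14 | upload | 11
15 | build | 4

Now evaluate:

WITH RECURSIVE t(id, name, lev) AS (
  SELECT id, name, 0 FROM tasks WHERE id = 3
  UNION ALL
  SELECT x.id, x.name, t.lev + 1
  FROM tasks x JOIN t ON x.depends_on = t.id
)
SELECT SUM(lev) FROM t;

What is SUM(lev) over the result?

4

Base: id=3 (rollback) at lev 0.
Iteration 1: rows with depends_on in {3} -> fetch (id 4, lev 1), index (id 7, lev 1).
Iteration 2: rows with depends_on in {4,7} -> build (id 15, lev 2).
Iteration 3: no rows with depends_on in {15}; recursion stops.
SUM(lev) = 0 + 1 + 1 + 2 = 4.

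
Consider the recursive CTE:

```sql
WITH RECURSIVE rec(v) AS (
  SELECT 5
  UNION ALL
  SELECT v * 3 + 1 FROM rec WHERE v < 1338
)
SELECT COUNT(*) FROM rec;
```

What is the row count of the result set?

7

Base: v=5.
Iteration 1: 5 < 1338 holds -> v = 5 * 3 + 1 = 16.
Iteration 2: 16 < 1338 holds -> v = 16 * 3 + 1 = 49.
Iteration 3: 49 < 1338 holds -> v = 49 * 3 + 1 = 148.
Iteration 4: 148 < 1338 holds -> v = 148 * 3 + 1 = 445.
Iteration 5: 445 < 1338 holds -> v = 445 * 3 + 1 = 1336.
Iteration 6: 1336 < 1338 holds -> v = 1336 * 3 + 1 = 4009.
Iteration 7: 4009 < 1338 fails; recursion stops.
Total rows emitted: 7.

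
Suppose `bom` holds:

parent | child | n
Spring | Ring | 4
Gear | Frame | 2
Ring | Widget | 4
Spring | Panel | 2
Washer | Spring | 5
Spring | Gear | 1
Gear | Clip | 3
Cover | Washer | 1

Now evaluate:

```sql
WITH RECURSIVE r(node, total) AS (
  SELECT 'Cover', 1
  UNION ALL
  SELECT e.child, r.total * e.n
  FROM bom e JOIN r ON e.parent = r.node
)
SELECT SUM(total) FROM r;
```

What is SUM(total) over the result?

Base: (Cover, total=1).
Iteration 1: components of {Cover} -> Washer = 1*1 = 1.
Iteration 2: components of {Washer} -> Spring = 1*5 = 5.
Iteration 3: components of {Spring} -> Gear = 5*1 = 5, Panel = 5*2 = 10, Ring = 5*4 = 20.
Iteration 4: components of {Gear,Panel,Ring} -> Clip = 5*3 = 15, Frame = 5*2 = 10, Widget = 20*4 = 80.
Iteration 5: no further components; recursion stops.
SUM(total) = 1 + 1 + 5 + 10 + 5 + 20 + 15 + 10 + 80 = 147.

147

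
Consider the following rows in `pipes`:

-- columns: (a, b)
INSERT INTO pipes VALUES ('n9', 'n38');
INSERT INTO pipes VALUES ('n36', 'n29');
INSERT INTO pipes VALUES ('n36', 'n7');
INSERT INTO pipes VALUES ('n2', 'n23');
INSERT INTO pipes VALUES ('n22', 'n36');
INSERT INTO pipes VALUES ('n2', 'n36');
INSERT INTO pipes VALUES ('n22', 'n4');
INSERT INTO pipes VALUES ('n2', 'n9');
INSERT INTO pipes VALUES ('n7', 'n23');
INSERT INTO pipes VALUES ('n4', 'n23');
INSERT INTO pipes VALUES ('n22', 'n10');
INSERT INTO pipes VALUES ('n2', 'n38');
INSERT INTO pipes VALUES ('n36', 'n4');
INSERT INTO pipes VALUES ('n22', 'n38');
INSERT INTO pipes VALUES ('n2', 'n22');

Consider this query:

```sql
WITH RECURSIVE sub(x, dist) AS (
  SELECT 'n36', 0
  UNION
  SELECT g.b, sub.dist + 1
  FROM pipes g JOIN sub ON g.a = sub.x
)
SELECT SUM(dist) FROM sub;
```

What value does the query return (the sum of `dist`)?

Base: (n36, dist=0).
Iteration 1: edges from {n36} -> (n29, dist=1), (n4, dist=1), (n7, dist=1).
Iteration 2: edges from {n29,n4,n7} -> (n23, dist=2). [UNION drops 1 duplicate row(s)]
Iteration 3: no outgoing edges from {n23}; recursion stops.
SUM(dist) = 0 + 1 + 1 + 1 + 2 = 5.

5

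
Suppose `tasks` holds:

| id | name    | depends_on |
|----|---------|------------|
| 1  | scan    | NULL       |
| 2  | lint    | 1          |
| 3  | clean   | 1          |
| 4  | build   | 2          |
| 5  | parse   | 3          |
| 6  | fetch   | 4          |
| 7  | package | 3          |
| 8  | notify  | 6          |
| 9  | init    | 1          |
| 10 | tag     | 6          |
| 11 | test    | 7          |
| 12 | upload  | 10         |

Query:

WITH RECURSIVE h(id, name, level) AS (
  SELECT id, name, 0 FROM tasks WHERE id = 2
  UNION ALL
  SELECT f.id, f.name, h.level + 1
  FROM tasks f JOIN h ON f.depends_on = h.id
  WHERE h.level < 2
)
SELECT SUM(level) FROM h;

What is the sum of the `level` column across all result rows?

Base: id=2 (lint) at level 0.
Iteration 1: rows with depends_on in {2} -> build (id 4, level 1).
Iteration 2: rows with depends_on in {4} -> fetch (id 6, level 2).
Iteration 3: level < 2 fails for all current rows; recursion stops.
SUM(level) = 0 + 1 + 2 = 3.

3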